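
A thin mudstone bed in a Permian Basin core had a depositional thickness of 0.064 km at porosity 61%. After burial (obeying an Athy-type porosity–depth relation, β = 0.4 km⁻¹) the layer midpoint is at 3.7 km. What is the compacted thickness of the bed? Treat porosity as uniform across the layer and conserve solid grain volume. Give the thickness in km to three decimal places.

Porosity at 3.7 km: phi = 0.61·exp(−0.4×3.7) = 0.1389
Solid-volume conservation: h(1−phi) = h₀(1−phi₀) ⇒ h = h₀·(1−phi₀)/(1−phi)
h = 0.064 × (1 − 0.61)/(1 − 0.1389) = 0.064 × 0.4529 = 0.0290 km

0.029 km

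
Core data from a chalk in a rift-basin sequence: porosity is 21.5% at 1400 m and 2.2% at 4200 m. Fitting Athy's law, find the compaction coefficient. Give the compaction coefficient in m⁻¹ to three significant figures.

0.000814 m⁻¹

Working in km (1 km = 1000 m; β in km⁻¹ = β in m⁻¹ × 1000):
Athy: n(z) = n₀ e^(−βz) ⇒ n₁/n₂ = e^{β(z₂−z₁)} ⇒ β = ln(n₁/n₂)/(z₂−z₁)
β = ln(0.215/0.022) / (4.2 − 1.4) = ln(9.773) / 2.8 = 2.2796 / 2.8 = 0.8141 km⁻¹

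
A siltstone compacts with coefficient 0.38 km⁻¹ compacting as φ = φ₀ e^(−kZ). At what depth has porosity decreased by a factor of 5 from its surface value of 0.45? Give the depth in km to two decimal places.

4.24 km

φ/φ₀ = 1/5 ⇒ exp(−k·Z) = 1/5 ⇒ Z = ln(5) / k
Z = 1.6094 / 0.38 = 4.235 km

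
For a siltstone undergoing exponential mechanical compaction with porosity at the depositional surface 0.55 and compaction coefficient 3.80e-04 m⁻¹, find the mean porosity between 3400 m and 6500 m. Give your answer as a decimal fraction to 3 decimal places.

0.089

Working in km (1 km = 1000 m; β in km⁻¹ = β in m⁻¹ × 1000):
⟨φ⟩ = (1/(Z₂−Z₁)) ∫ φ₀ e^(−βZ) dZ = φ₀·(e^(−β·Z₁) − e^(−β·Z₂)) / (β·(Z₂−Z₁))
e^(−0.38×3.4) = 0.2747; e^(−0.38×6.5) = 0.0846
⟨φ⟩ = 0.55 × (0.2747 − 0.0846) / (0.38 × 3.1) = 0.55 × 0.1614 = 0.0888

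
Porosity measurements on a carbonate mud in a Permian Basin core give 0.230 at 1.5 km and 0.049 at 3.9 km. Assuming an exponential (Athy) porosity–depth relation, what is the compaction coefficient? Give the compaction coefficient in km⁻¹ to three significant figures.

0.644 km⁻¹

Athy: φ(z) = φ₀ e^(−cz) ⇒ φ₁/φ₂ = e^{c(z₂−z₁)} ⇒ c = ln(φ₁/φ₂)/(z₂−z₁)
c = ln(0.23/0.049) / (3.9 − 1.5) = ln(4.694) / 2.4 = 1.5463 / 2.4 = 0.6443 km⁻¹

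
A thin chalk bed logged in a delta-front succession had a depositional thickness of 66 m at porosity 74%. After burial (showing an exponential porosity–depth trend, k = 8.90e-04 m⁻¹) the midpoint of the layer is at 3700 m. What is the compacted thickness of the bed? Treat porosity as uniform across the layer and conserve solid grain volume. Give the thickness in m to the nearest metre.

18 m

Working in km (1 km = 1000 m; k in km⁻¹ = k in m⁻¹ × 1000):
Porosity at 3.7 km: phi = 0.74·exp(−0.89×3.7) = 0.0275
Solid-volume conservation: h(1−phi) = h₀(1−phi₀) ⇒ h = h₀·(1−phi₀)/(1−phi)
h = 0.066 × (1 − 0.74)/(1 − 0.0275) = 0.066 × 0.2673 = 0.0176 km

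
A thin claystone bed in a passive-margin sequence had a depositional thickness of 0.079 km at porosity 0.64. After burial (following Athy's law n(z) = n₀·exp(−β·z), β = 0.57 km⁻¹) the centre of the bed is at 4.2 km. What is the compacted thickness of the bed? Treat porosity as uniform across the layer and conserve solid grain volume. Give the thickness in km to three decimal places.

0.030 km

Porosity at 4.2 km: n = 0.64·exp(−0.57×4.2) = 0.0584
Solid-volume conservation: h(1−n) = h₀(1−n₀) ⇒ h = h₀·(1−n₀)/(1−n)
h = 0.079 × (1 − 0.64)/(1 − 0.0584) = 0.079 × 0.3823 = 0.0302 km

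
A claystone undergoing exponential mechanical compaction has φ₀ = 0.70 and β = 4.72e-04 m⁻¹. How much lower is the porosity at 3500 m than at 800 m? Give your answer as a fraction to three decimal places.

Working in km (1 km = 1000 m; β in km⁻¹ = β in m⁻¹ × 1000):
φ(0.8) = 0.7·e^(−0.472×0.8) = 0.4799
φ(3.5) = 0.7·e^(−0.472×3.5) = 0.1342
Δφ = 0.4799 − 0.1342 = 0.3457

0.346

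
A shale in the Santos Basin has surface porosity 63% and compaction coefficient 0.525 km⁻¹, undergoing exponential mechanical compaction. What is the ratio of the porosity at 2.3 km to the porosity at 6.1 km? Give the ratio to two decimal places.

n(Z₁)/n(Z₂) = e^(−k·Z₁)/e^(−k·Z₂) = e^{k(Z₂−Z₁)}
= exp(0.525 × 3.8) = exp(1.995) = 7.3522

7.35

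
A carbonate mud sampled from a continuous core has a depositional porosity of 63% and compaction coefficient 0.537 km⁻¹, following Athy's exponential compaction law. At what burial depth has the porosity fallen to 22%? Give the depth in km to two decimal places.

1.96 km

Invert Athy's law: d = ln(φ₀/φ) / k
d = ln(0.63/0.22) / 0.537 = ln(2.864) / 0.537 = 1.0521 / 0.537 = 1.959 km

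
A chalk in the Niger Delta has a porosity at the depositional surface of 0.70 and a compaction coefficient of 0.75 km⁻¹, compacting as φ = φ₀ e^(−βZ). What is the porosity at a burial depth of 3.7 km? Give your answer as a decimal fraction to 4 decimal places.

φ = φ₀·exp(−β·Z) = 0.7 × exp(−0.75 × 3.7) = 0.7 × exp(−2.775)
  = 0.7 × 0.0623 = 0.0436

0.0436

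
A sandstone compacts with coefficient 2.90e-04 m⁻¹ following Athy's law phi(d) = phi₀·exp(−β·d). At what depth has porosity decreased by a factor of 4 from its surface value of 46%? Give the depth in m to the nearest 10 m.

Working in km (1 km = 1000 m; β in km⁻¹ = β in m⁻¹ × 1000):
phi/phi₀ = 1/4 ⇒ exp(−β·d) = 1/4 ⇒ d = ln(4) / β
d = 1.3863 / 0.29 = 4.780 km

4780 m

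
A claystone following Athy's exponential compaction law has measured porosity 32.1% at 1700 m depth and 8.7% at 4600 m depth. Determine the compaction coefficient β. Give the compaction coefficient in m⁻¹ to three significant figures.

Working in km (1 km = 1000 m; β in km⁻¹ = β in m⁻¹ × 1000):
Athy: φ(d) = φ₀ e^(−βd) ⇒ φ₁/φ₂ = e^{β(d₂−d₁)} ⇒ β = ln(φ₁/φ₂)/(d₂−d₁)
β = ln(0.321/0.087) / (4.6 − 1.7) = ln(3.69) / 2.9 = 1.3055 / 2.9 = 0.4502 km⁻¹

0.000450 m⁻¹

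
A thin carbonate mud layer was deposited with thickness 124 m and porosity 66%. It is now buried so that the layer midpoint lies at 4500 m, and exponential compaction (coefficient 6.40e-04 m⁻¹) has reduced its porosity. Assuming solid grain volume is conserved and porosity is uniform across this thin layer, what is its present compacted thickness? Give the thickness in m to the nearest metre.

Working in km (1 km = 1000 m; c in km⁻¹ = c in m⁻¹ × 1000):
Porosity at 4.5 km: phi = 0.66·exp(−0.64×4.5) = 0.0370
Solid-volume conservation: h(1−phi) = h₀(1−phi₀) ⇒ h = h₀·(1−phi₀)/(1−phi)
h = 0.124 × (1 − 0.66)/(1 − 0.0370) = 0.124 × 0.3531 = 0.0438 km

44 m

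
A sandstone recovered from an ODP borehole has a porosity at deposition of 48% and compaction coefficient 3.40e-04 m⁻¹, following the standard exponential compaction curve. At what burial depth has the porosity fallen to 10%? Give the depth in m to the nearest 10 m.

Working in km (1 km = 1000 m; k in km⁻¹ = k in m⁻¹ × 1000):
Invert Athy's law: d = ln(φ₀/φ) / k
d = ln(0.48/0.1) / 0.34 = ln(4.8) / 0.34 = 1.5686 / 0.34 = 4.614 km

4610 m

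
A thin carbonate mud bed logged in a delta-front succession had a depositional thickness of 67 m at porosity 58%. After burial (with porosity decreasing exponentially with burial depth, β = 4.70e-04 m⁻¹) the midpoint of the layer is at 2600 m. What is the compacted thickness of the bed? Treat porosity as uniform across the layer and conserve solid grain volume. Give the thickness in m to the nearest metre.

34 m

Working in km (1 km = 1000 m; β in km⁻¹ = β in m⁻¹ × 1000):
Porosity at 2.6 km: n = 0.58·exp(−0.47×2.6) = 0.1709
Solid-volume conservation: h(1−n) = h₀(1−n₀) ⇒ h = h₀·(1−n₀)/(1−n)
h = 0.067 × (1 − 0.58)/(1 − 0.1709) = 0.067 × 0.5066 = 0.0339 km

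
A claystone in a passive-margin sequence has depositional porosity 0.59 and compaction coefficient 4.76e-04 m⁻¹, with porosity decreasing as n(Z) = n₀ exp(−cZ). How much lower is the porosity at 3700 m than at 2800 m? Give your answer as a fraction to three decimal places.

Working in km (1 km = 1000 m; c in km⁻¹ = c in m⁻¹ × 1000):
n(2.8) = 0.59·e^(−0.476×2.8) = 0.1556
n(3.7) = 0.59·e^(−0.476×3.7) = 0.1014
Δn = 0.1556 − 0.1014 = 0.0542

0.054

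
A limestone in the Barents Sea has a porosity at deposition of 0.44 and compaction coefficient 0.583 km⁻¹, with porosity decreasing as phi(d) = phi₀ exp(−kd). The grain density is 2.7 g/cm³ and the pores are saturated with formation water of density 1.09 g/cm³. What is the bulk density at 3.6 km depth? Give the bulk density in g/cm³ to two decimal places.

Porosity at depth: phi = 0.44·exp(−0.583×3.6) = 0.44×0.1226 = 0.0539
Bulk density: ρ_b = (1−phi)ρ_g + phi·ρ_f = 0.9461×2.7 + 0.0539×1.09
       = 2.554 + 0.059 = 2.613 g/cm³

2.61 g/cm³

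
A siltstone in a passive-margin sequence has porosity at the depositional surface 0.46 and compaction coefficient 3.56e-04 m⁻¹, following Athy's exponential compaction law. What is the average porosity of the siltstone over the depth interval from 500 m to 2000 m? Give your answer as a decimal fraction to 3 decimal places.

0.298

Working in km (1 km = 1000 m; k in km⁻¹ = k in m⁻¹ × 1000):
⟨phi⟩ = (1/(z₂−z₁)) ∫ phi₀ e^(−kz) dz = phi₀·(e^(−k·z₁) − e^(−k·z₂)) / (k·(z₂−z₁))
e^(−0.356×0.5) = 0.8369; e^(−0.356×2) = 0.4907
⟨phi⟩ = 0.46 × (0.8369 − 0.4907) / (0.356 × 1.5) = 0.46 × 0.6485 = 0.2983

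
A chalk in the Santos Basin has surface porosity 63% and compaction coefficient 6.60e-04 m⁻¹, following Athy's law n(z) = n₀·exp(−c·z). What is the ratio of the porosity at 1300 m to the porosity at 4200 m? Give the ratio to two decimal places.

6.78

Working in km (1 km = 1000 m; c in km⁻¹ = c in m⁻¹ × 1000):
n(z₁)/n(z₂) = e^(−c·z₁)/e^(−c·z₂) = e^{c(z₂−z₁)}
= exp(0.66 × 2.9) = exp(1.914) = 6.7802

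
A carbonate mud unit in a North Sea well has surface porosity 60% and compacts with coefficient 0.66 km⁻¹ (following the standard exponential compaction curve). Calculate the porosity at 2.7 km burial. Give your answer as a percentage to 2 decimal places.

phi = phi₀·exp(−β·Z) = 0.6 × exp(−0.66 × 2.7) = 0.6 × exp(−1.782)
  = 0.6 × 0.1683 = 0.1010

10.10%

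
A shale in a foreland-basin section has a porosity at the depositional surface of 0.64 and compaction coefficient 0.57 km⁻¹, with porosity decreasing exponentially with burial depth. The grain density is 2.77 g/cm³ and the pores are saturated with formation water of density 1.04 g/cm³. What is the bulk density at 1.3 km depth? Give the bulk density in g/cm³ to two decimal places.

Porosity at depth: φ = 0.64·exp(−0.57×1.3) = 0.64×0.4766 = 0.3050
Bulk density: ρ_b = (1−φ)ρ_g + φ·ρ_f = 0.6950×2.77 + 0.3050×1.04
       = 1.925 + 0.317 = 2.242 g/cm³

2.24 g/cm³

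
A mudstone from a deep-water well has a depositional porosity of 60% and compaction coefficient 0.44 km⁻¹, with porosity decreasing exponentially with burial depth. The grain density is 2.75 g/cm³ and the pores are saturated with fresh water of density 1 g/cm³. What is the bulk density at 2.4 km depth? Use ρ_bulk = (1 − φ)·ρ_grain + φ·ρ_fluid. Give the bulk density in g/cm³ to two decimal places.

Porosity at depth: phi = 0.6·exp(−0.44×2.4) = 0.6×0.3478 = 0.2087
Bulk density: ρ_b = (1−phi)ρ_g + phi·ρ_f = 0.7913×2.75 + 0.2087×1
       = 2.176 + 0.209 = 2.385 g/cm³

2.38 g/cm³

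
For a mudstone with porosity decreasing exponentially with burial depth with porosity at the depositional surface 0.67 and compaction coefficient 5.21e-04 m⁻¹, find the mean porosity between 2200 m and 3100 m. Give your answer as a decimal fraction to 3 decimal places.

Working in km (1 km = 1000 m; c in km⁻¹ = c in m⁻¹ × 1000):
⟨phi⟩ = (1/(z₂−z₁)) ∫ phi₀ e^(−cz) dz = phi₀·(e^(−c·z₁) − e^(−c·z₂)) / (c·(z₂−z₁))
e^(−0.521×2.2) = 0.3178; e^(−0.521×3.1) = 0.1989
⟨phi⟩ = 0.67 × (0.3178 − 0.1989) / (0.521 × 0.9) = 0.67 × 0.2537 = 0.1700

0.170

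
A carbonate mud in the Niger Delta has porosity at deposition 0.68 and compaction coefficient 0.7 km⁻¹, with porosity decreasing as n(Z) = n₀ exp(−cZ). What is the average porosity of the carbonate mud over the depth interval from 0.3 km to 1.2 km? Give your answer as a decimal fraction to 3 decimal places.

⟨n⟩ = (1/(Z₂−Z₁)) ∫ n₀ e^(−cZ) dZ = n₀·(e^(−c·Z₁) − e^(−c·Z₂)) / (c·(Z₂−Z₁))
e^(−0.7×0.3) = 0.8106; e^(−0.7×1.2) = 0.4317
⟨n⟩ = 0.68 × (0.8106 − 0.4317) / (0.7 × 0.9) = 0.68 × 0.6014 = 0.4089

0.409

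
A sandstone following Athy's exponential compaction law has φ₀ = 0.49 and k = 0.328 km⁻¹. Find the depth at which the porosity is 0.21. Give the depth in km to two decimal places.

2.58 km

Invert Athy's law: Z = ln(φ₀/φ) / k
Z = ln(0.49/0.21) / 0.328 = ln(2.333) / 0.328 = 0.8473 / 0.328 = 2.583 km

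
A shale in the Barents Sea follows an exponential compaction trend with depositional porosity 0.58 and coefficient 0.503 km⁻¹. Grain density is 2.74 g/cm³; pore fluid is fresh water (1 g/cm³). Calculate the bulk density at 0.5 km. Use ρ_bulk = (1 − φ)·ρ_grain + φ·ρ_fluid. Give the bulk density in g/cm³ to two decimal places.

1.96 g/cm³

Porosity at depth: n = 0.58·exp(−0.503×0.5) = 0.58×0.7776 = 0.4510
Bulk density: ρ_b = (1−n)ρ_g + n·ρ_f = 0.5490×2.74 + 0.4510×1
       = 1.504 + 0.451 = 1.955 g/cm³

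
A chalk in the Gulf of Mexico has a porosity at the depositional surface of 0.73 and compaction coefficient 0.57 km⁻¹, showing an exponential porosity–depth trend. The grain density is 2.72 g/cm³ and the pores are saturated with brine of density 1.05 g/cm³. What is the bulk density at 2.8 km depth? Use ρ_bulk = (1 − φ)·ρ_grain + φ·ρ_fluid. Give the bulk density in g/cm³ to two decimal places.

Porosity at depth: phi = 0.73·exp(−0.57×2.8) = 0.73×0.2027 = 0.1480
Bulk density: ρ_b = (1−phi)ρ_g + phi·ρ_f = 0.8520×2.72 + 0.1480×1.05
       = 2.318 + 0.155 = 2.473 g/cm³

2.47 g/cm³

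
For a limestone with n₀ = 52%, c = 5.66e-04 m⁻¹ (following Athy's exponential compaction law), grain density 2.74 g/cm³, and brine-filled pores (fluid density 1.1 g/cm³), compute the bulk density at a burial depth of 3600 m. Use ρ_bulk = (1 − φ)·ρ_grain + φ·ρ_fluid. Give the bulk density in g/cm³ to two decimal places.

Working in km (1 km = 1000 m; c in km⁻¹ = c in m⁻¹ × 1000):
Porosity at depth: n = 0.52·exp(−0.566×3.6) = 0.52×0.1303 = 0.0678
Bulk density: ρ_b = (1−n)ρ_g + n·ρ_f = 0.9322×2.74 + 0.0678×1.1
       = 2.554 + 0.075 = 2.629 g/cm³

2.63 g/cm³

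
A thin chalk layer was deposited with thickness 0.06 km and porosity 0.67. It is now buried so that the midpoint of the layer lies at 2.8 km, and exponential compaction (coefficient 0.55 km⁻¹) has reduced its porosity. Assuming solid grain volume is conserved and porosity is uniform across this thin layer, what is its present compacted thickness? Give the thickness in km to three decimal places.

Porosity at 2.8 km: n = 0.67·exp(−0.55×2.8) = 0.1436
Solid-volume conservation: h(1−n) = h₀(1−n₀) ⇒ h = h₀·(1−n₀)/(1−n)
h = 0.06 × (1 − 0.67)/(1 − 0.1436) = 0.06 × 0.3853 = 0.0231 km

0.023 km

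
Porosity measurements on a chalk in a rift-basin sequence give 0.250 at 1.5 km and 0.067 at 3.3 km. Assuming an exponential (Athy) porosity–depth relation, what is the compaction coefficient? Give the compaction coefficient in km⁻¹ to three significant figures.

Athy: n(z) = n₀ e^(−βz) ⇒ n₁/n₂ = e^{β(z₂−z₁)} ⇒ β = ln(n₁/n₂)/(z₂−z₁)
β = ln(0.25/0.067) / (3.3 − 1.5) = ln(3.731) / 1.8 = 1.3168 / 1.8 = 0.7315 km⁻¹

0.732 km⁻¹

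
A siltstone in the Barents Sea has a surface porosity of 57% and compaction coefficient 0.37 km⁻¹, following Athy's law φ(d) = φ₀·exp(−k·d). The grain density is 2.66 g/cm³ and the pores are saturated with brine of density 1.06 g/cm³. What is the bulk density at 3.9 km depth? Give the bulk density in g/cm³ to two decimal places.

Porosity at depth: φ = 0.57·exp(−0.37×3.9) = 0.57×0.2362 = 0.1346
Bulk density: ρ_b = (1−φ)ρ_g + φ·ρ_f = 0.8654×2.66 + 0.1346×1.06
       = 2.302 + 0.143 = 2.445 g/cm³

2.44 g/cm³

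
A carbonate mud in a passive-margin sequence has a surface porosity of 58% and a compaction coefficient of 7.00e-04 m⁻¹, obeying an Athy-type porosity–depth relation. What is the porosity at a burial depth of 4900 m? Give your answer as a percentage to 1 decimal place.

Working in km (1 km = 1000 m; c in km⁻¹ = c in m⁻¹ × 1000):
φ = φ₀·exp(−c·Z) = 0.58 × exp(−0.7 × 4.9) = 0.58 × exp(−3.43)
  = 0.58 × 0.0324 = 0.0188

1.9%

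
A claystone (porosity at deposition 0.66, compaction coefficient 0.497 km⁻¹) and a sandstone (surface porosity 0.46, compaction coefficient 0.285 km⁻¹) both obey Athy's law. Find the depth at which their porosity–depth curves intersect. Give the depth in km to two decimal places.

1.70 km

Set φ₀ₐ e^(−βₐd) = φ₀ᵦ e^(−βᵦd) ⇒ ln(φ₀ₐ/φ₀ᵦ) = (βₐ − βᵦ)·d
d = ln(0.66/0.46) / (0.497 − 0.285) = 0.3610 / 0.212 = 1.703 km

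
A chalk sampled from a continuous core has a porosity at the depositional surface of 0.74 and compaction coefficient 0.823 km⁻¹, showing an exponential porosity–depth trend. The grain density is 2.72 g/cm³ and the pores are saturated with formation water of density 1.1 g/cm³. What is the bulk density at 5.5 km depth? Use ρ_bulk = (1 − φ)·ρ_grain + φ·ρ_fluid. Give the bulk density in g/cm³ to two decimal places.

Porosity at depth: φ = 0.74·exp(−0.823×5.5) = 0.74×0.0108 = 0.0080
Bulk density: ρ_b = (1−φ)ρ_g + φ·ρ_f = 0.9920×2.72 + 0.0080×1.1
       = 2.698 + 0.009 = 2.707 g/cm³

2.71 g/cm³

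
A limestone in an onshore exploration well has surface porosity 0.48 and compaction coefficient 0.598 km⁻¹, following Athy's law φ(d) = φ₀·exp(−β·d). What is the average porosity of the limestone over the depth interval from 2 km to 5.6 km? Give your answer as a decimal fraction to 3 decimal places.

⟨φ⟩ = (1/(d₂−d₁)) ∫ φ₀ e^(−βd) dd = φ₀·(e^(−β·d₁) − e^(−β·d₂)) / (β·(d₂−d₁))
e^(−0.598×2) = 0.3024; e^(−0.598×5.6) = 0.0351
⟨φ⟩ = 0.48 × (0.3024 − 0.0351) / (0.598 × 3.6) = 0.48 × 0.1242 = 0.0596

0.060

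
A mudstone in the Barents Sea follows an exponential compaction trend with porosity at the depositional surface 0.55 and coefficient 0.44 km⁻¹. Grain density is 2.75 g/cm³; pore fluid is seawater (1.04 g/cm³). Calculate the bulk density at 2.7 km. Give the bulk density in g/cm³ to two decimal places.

Porosity at depth: phi = 0.55·exp(−0.44×2.7) = 0.55×0.3048 = 0.1677
Bulk density: ρ_b = (1−phi)ρ_g + phi·ρ_f = 0.8323×2.75 + 0.1677×1.04
       = 2.289 + 0.174 = 2.463 g/cm³

2.46 g/cm³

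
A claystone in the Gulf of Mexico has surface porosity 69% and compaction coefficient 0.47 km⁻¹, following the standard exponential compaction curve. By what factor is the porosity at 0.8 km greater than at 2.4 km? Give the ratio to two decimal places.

2.12

n(d₁)/n(d₂) = e^(−k·d₁)/e^(−k·d₂) = e^{k(d₂−d₁)}
= exp(0.47 × 1.6) = exp(0.752) = 2.1212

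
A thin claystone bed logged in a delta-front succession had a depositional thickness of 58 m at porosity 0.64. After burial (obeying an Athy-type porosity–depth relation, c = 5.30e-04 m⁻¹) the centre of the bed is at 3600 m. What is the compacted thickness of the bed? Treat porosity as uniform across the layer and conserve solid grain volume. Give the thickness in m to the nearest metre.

23 m

Working in km (1 km = 1000 m; c in km⁻¹ = c in m⁻¹ × 1000):
Porosity at 3.6 km: φ = 0.64·exp(−0.53×3.6) = 0.0950
Solid-volume conservation: h(1−φ) = h₀(1−φ₀) ⇒ h = h₀·(1−φ₀)/(1−φ)
h = 0.058 × (1 − 0.64)/(1 − 0.0950) = 0.058 × 0.3978 = 0.0231 km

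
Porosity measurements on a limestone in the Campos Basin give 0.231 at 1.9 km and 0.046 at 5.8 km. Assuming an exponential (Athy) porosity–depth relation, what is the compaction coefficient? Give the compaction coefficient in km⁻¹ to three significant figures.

0.414 km⁻¹

Athy: n(z) = n₀ e^(−cz) ⇒ n₁/n₂ = e^{c(z₂−z₁)} ⇒ c = ln(n₁/n₂)/(z₂−z₁)
c = ln(0.231/0.046) / (5.8 − 1.9) = ln(5.022) / 3.9 = 1.6138 / 3.9 = 0.4138 km⁻¹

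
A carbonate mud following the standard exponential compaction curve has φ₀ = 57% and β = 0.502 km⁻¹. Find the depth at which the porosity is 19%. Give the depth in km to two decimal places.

2.19 km

Invert Athy's law: z = ln(φ₀/φ) / β
z = ln(0.57/0.19) / 0.502 = ln(3) / 0.502 = 1.0986 / 0.502 = 2.188 km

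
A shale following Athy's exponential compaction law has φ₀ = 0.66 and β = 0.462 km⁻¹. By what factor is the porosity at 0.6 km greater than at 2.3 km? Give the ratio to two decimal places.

2.19

φ(Z₁)/φ(Z₂) = e^(−β·Z₁)/e^(−β·Z₂) = e^{β(Z₂−Z₁)}
= exp(0.462 × 1.7) = exp(0.7854) = 2.1933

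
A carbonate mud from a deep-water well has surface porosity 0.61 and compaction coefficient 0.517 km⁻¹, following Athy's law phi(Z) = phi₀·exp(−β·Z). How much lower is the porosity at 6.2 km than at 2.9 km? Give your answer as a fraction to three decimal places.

0.111

phi(2.9) = 0.61·e^(−0.517×2.9) = 0.1362
phi(6.2) = 0.61·e^(−0.517×6.2) = 0.0247
Δphi = 0.1362 − 0.0247 = 0.1115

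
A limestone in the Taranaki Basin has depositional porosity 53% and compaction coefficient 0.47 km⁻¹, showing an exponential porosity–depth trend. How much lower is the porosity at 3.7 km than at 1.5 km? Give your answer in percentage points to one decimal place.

phi(1.5) = 0.53·e^(−0.47×1.5) = 0.2619
phi(3.7) = 0.53·e^(−0.47×3.7) = 0.0931
Δphi = 0.2619 − 0.0931 = 0.1688

16.9 percentage points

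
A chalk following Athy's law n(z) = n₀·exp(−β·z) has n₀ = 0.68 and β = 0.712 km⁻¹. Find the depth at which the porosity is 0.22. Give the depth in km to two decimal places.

Invert Athy's law: z = ln(n₀/n) / β
z = ln(0.68/0.22) / 0.712 = ln(3.091) / 0.712 = 1.1285 / 0.712 = 1.585 km

1.58 km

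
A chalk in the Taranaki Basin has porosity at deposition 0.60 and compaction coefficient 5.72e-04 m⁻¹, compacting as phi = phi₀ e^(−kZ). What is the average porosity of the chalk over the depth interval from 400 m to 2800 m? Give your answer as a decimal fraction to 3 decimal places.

0.260

Working in km (1 km = 1000 m; k in km⁻¹ = k in m⁻¹ × 1000):
⟨phi⟩ = (1/(Z₂−Z₁)) ∫ phi₀ e^(−kZ) dZ = phi₀·(e^(−k·Z₁) − e^(−k·Z₂)) / (k·(Z₂−Z₁))
e^(−0.572×0.4) = 0.7955; e^(−0.572×2.8) = 0.2016
⟨phi⟩ = 0.6 × (0.7955 − 0.2016) / (0.572 × 2.4) = 0.6 × 0.4326 = 0.2596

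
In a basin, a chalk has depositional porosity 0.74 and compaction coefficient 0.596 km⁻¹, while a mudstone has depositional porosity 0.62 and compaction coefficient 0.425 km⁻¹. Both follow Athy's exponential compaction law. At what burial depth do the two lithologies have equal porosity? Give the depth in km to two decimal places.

1.03 km

Set phi₀ₐ e^(−βₐZ) = phi₀ᵦ e^(−βᵦZ) ⇒ ln(phi₀ₐ/phi₀ᵦ) = (βₐ − βᵦ)·Z
Z = ln(0.74/0.62) / (0.596 − 0.425) = 0.1769 / 0.171 = 1.035 km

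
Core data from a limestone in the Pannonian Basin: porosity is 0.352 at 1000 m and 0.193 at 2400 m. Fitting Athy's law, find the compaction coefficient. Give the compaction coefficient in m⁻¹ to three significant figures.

Working in km (1 km = 1000 m; c in km⁻¹ = c in m⁻¹ × 1000):
Athy: n(d) = n₀ e^(−cd) ⇒ n₁/n₂ = e^{c(d₂−d₁)} ⇒ c = ln(n₁/n₂)/(d₂−d₁)
c = ln(0.352/0.193) / (2.4 − 1) = ln(1.824) / 1.4 = 0.6009 / 1.4 = 0.4292 km⁻¹

0.000429 m⁻¹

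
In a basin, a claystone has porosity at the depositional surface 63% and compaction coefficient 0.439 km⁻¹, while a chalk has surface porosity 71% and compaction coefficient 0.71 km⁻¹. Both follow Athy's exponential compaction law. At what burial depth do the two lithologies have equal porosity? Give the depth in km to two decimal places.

Set phi₀ₐ e^(−βₐz) = phi₀ᵦ e^(−βᵦz) ⇒ ln(phi₀ₐ/phi₀ᵦ) = (βₐ − βᵦ)·z
z = ln(0.63/0.71) / (0.439 − 0.71) = -0.1195 / -0.271 = 0.441 km

0.44 km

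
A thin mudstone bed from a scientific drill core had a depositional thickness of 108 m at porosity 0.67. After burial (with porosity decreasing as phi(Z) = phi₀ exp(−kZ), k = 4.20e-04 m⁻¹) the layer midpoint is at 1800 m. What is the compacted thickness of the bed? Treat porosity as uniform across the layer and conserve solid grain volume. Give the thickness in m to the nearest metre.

52 m

Working in km (1 km = 1000 m; k in km⁻¹ = k in m⁻¹ × 1000):
Porosity at 1.8 km: phi = 0.67·exp(−0.42×1.8) = 0.3146
Solid-volume conservation: h(1−phi) = h₀(1−phi₀) ⇒ h = h₀·(1−phi₀)/(1−phi)
h = 0.108 × (1 − 0.67)/(1 − 0.3146) = 0.108 × 0.4815 = 0.0520 km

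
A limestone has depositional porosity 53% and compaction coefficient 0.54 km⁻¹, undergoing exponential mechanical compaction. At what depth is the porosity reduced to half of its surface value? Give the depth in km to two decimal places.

1.28 km

φ/φ₀ = 1/2 ⇒ exp(−k·d) = 1/2 ⇒ d = ln(2) / k
d = 0.6931 / 0.54 = 1.284 km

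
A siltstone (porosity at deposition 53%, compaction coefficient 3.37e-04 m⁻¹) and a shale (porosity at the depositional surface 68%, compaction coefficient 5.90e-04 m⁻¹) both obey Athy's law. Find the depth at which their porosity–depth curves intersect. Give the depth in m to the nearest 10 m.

990 m

Working in km (1 km = 1000 m; k in km⁻¹ = k in m⁻¹ × 1000):
Set phi₀ₐ e^(−kₐz) = phi₀ᵦ e^(−kᵦz) ⇒ ln(phi₀ₐ/phi₀ᵦ) = (kₐ − kᵦ)·z
z = ln(0.53/0.68) / (0.337 − 0.59) = -0.2492 / -0.253 = 0.985 km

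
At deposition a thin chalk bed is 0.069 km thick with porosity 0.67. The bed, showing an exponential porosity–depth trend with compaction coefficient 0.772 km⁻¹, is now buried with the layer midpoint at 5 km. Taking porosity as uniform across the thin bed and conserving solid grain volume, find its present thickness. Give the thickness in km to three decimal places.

Porosity at 5 km: φ = 0.67·exp(−0.772×5) = 0.0141
Solid-volume conservation: h(1−φ) = h₀(1−φ₀) ⇒ h = h₀·(1−φ₀)/(1−φ)
h = 0.069 × (1 − 0.67)/(1 − 0.0141) = 0.069 × 0.3347 = 0.0231 km

0.023 km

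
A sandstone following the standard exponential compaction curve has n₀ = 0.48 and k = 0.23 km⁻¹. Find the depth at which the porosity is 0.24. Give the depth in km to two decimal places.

3.01 km

Invert Athy's law: Z = ln(n₀/n) / k
Z = ln(0.48/0.24) / 0.23 = ln(2) / 0.23 = 0.6931 / 0.23 = 3.014 km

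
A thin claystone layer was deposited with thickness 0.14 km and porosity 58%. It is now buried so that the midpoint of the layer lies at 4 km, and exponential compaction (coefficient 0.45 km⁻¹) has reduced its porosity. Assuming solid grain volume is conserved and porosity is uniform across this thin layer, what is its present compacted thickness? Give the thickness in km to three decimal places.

0.065 km

Porosity at 4 km: n = 0.58·exp(−0.45×4) = 0.0959
Solid-volume conservation: h(1−n) = h₀(1−n₀) ⇒ h = h₀·(1−n₀)/(1−n)
h = 0.14 × (1 − 0.58)/(1 − 0.0959) = 0.14 × 0.4645 = 0.0650 km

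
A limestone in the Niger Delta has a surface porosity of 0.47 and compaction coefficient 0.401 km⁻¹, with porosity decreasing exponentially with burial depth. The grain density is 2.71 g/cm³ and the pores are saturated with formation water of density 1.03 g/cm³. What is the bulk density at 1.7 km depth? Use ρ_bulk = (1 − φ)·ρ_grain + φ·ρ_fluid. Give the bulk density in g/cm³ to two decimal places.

2.31 g/cm³

Porosity at depth: phi = 0.47·exp(−0.401×1.7) = 0.47×0.5058 = 0.2377
Bulk density: ρ_b = (1−phi)ρ_g + phi·ρ_f = 0.7623×2.71 + 0.2377×1.03
       = 2.066 + 0.245 = 2.311 g/cm³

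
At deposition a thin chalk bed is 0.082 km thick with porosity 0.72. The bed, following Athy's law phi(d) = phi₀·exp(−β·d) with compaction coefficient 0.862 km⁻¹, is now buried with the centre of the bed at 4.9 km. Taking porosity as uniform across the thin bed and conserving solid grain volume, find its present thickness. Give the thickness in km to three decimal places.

0.023 km

Porosity at 4.9 km: phi = 0.72·exp(−0.862×4.9) = 0.0105
Solid-volume conservation: h(1−phi) = h₀(1−phi₀) ⇒ h = h₀·(1−phi₀)/(1−phi)
h = 0.082 × (1 − 0.72)/(1 − 0.0105) = 0.082 × 0.2830 = 0.0232 km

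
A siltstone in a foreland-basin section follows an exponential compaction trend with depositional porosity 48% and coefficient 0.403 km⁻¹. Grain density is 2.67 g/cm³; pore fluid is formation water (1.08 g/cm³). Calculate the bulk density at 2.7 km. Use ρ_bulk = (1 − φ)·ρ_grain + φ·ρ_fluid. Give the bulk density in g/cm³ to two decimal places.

2.41 g/cm³

Porosity at depth: φ = 0.48·exp(−0.403×2.7) = 0.48×0.3369 = 0.1617
Bulk density: ρ_b = (1−φ)ρ_g + φ·ρ_f = 0.8383×2.67 + 0.1617×1.08
       = 2.238 + 0.175 = 2.413 g/cm³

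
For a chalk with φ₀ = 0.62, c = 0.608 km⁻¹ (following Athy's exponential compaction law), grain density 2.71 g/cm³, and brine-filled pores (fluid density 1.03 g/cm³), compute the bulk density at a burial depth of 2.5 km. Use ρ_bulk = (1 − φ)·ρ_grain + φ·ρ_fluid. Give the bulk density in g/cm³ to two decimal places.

2.48 g/cm³

Porosity at depth: φ = 0.62·exp(−0.608×2.5) = 0.62×0.2187 = 0.1356
Bulk density: ρ_b = (1−φ)ρ_g + φ·ρ_f = 0.8644×2.71 + 0.1356×1.03
       = 2.343 + 0.140 = 2.482 g/cm³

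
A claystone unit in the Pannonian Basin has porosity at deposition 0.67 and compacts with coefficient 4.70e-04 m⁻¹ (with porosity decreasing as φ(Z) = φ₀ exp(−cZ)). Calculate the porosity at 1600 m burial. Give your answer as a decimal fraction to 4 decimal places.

0.3159

Working in km (1 km = 1000 m; c in km⁻¹ = c in m⁻¹ × 1000):
φ = φ₀·exp(−c·Z) = 0.67 × exp(−0.47 × 1.6) = 0.67 × exp(−0.752)
  = 0.67 × 0.4714 = 0.3159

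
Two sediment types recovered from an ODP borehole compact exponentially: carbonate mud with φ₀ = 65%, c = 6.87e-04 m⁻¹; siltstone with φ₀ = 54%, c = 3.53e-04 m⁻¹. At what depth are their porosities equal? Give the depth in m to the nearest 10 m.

Working in km (1 km = 1000 m; c in km⁻¹ = c in m⁻¹ × 1000):
Set φ₀ₐ e^(−cₐd) = φ₀ᵦ e^(−cᵦd) ⇒ ln(φ₀ₐ/φ₀ᵦ) = (cₐ − cᵦ)·d
d = ln(0.65/0.54) / (0.687 − 0.353) = 0.1854 / 0.334 = 0.555 km

560 m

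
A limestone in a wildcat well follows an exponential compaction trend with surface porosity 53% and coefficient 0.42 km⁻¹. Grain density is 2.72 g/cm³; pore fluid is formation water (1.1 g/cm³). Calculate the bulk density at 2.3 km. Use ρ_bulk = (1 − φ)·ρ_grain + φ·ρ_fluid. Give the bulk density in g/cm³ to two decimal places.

2.39 g/cm³

Porosity at depth: phi = 0.53·exp(−0.42×2.3) = 0.53×0.3806 = 0.2017
Bulk density: ρ_b = (1−phi)ρ_g + phi·ρ_f = 0.7983×2.72 + 0.2017×1.1
       = 2.171 + 0.222 = 2.393 g/cm³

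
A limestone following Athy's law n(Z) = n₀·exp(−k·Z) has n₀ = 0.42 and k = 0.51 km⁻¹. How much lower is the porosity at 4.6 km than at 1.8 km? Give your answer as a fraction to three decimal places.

0.127

n(1.8) = 0.42·e^(−0.51×1.8) = 0.1677
n(4.6) = 0.42·e^(−0.51×4.6) = 0.0402
Δn = 0.1677 − 0.0402 = 0.1275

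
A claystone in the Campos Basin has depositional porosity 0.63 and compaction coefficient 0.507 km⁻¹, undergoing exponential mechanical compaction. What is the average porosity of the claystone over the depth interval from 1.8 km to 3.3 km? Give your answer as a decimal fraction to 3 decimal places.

⟨φ⟩ = (1/(Z₂−Z₁)) ∫ φ₀ e^(−kZ) dZ = φ₀·(e^(−k·Z₁) − e^(−k·Z₂)) / (k·(Z₂−Z₁))
e^(−0.507×1.8) = 0.4015; e^(−0.507×3.3) = 0.1877
⟨φ⟩ = 0.63 × (0.4015 − 0.1877) / (0.507 × 1.5) = 0.63 × 0.2812 = 0.1771

0.177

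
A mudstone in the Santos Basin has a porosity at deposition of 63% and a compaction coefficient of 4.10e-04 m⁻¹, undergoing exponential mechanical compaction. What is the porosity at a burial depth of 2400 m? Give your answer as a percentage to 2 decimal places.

Working in km (1 km = 1000 m; c in km⁻¹ = c in m⁻¹ × 1000):
n = n₀·exp(−c·d) = 0.63 × exp(−0.41 × 2.4) = 0.63 × exp(−0.984)
  = 0.63 × 0.3738 = 0.2355

23.55%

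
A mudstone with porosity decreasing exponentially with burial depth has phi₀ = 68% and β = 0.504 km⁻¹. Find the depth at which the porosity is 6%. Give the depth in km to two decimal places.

4.82 km

Invert Athy's law: Z = ln(phi₀/phi) / β
Z = ln(0.68/0.06) / 0.504 = ln(11.33) / 0.504 = 2.4277 / 0.504 = 4.817 km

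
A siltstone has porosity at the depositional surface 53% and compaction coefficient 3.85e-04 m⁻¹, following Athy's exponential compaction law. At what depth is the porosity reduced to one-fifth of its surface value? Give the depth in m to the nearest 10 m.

4180 m

Working in km (1 km = 1000 m; k in km⁻¹ = k in m⁻¹ × 1000):
φ/φ₀ = 1/5 ⇒ exp(−k·Z) = 1/5 ⇒ Z = ln(5) / k
Z = 1.6094 / 0.385 = 4.180 km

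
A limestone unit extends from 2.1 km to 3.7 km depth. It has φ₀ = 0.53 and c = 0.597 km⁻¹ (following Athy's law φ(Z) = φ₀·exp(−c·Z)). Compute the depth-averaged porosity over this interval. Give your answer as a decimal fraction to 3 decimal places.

0.097

⟨φ⟩ = (1/(Z₂−Z₁)) ∫ φ₀ e^(−cZ) dZ = φ₀·(e^(−c·Z₁) − e^(−c·Z₂)) / (c·(Z₂−Z₁))
e^(−0.597×2.1) = 0.2854; e^(−0.597×3.7) = 0.1098
⟨φ⟩ = 0.53 × (0.2854 − 0.1098) / (0.597 × 1.6) = 0.53 × 0.1839 = 0.0974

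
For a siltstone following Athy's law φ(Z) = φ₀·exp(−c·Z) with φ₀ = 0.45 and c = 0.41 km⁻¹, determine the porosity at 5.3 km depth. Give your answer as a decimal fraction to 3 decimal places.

φ = φ₀·exp(−c·Z) = 0.45 × exp(−0.41 × 5.3) = 0.45 × exp(−2.173)
  = 0.45 × 0.1138 = 0.0512

0.051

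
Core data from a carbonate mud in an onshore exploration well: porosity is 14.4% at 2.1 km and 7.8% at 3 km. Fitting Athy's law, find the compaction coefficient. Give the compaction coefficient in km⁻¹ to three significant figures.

Athy: n(Z) = n₀ e^(−cZ) ⇒ n₁/n₂ = e^{c(Z₂−Z₁)} ⇒ c = ln(n₁/n₂)/(Z₂−Z₁)
c = ln(0.144/0.078) / (3 − 2.1) = ln(1.846) / 0.9 = 0.6131 / 0.9 = 0.6812 km⁻¹

0.681 km⁻¹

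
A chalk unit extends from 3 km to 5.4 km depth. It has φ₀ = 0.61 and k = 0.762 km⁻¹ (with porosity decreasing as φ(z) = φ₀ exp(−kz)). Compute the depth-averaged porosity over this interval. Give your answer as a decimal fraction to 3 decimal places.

⟨φ⟩ = (1/(z₂−z₁)) ∫ φ₀ e^(−kz) dz = φ₀·(e^(−k·z₁) − e^(−k·z₂)) / (k·(z₂−z₁))
e^(−0.762×3) = 0.1017; e^(−0.762×5.4) = 0.0163
⟨φ⟩ = 0.61 × (0.1017 − 0.0163) / (0.762 × 2.4) = 0.61 × 0.0467 = 0.0285

0.028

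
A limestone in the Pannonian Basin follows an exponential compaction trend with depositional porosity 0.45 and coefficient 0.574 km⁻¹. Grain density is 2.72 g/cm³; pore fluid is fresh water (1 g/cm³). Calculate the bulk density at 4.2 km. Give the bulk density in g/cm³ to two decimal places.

2.65 g/cm³

Porosity at depth: phi = 0.45·exp(−0.574×4.2) = 0.45×0.0897 = 0.0404
Bulk density: ρ_b = (1−phi)ρ_g + phi·ρ_f = 0.9596×2.72 + 0.0404×1
       = 2.610 + 0.040 = 2.651 g/cm³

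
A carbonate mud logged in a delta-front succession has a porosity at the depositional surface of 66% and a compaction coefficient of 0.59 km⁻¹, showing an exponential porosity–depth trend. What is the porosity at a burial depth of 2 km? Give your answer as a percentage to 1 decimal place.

n = n₀·exp(−β·z) = 0.66 × exp(−0.59 × 2) = 0.66 × exp(−1.18)
  = 0.66 × 0.3073 = 0.2028

20.3%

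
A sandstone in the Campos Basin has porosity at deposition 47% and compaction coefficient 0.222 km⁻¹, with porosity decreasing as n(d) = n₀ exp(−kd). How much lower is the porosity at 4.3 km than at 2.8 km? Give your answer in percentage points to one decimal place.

n(2.8) = 0.47·e^(−0.222×2.8) = 0.2524
n(4.3) = 0.47·e^(−0.222×4.3) = 0.1809
Δn = 0.2524 − 0.1809 = 0.0715

7.1 percentage points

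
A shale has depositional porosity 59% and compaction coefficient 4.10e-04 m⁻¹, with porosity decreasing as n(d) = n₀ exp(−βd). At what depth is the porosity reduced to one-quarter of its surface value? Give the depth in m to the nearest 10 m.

3380 m

Working in km (1 km = 1000 m; β in km⁻¹ = β in m⁻¹ × 1000):
n/n₀ = 1/4 ⇒ exp(−β·d) = 1/4 ⇒ d = ln(4) / β
d = 1.3863 / 0.41 = 3.381 km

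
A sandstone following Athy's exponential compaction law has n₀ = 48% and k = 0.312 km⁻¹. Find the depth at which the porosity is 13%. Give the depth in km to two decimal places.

4.19 km

Invert Athy's law: d = ln(n₀/n) / k
d = ln(0.48/0.13) / 0.312 = ln(3.692) / 0.312 = 1.3063 / 0.312 = 4.187 km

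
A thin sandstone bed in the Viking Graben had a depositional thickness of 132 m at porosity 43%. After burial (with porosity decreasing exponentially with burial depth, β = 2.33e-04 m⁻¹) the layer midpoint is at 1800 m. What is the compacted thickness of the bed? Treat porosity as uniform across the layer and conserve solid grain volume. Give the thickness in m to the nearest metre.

Working in km (1 km = 1000 m; β in km⁻¹ = β in m⁻¹ × 1000):
Porosity at 1.8 km: φ = 0.43·exp(−0.233×1.8) = 0.2827
Solid-volume conservation: h(1−φ) = h₀(1−φ₀) ⇒ h = h₀·(1−φ₀)/(1−φ)
h = 0.132 × (1 − 0.43)/(1 − 0.2827) = 0.132 × 0.7946 = 0.1049 km

105 m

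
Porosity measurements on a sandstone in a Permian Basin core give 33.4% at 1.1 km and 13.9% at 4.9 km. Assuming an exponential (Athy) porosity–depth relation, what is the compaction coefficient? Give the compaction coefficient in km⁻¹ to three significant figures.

0.231 km⁻¹

Athy: phi(d) = phi₀ e^(−cd) ⇒ phi₁/phi₂ = e^{c(d₂−d₁)} ⇒ c = ln(phi₁/phi₂)/(d₂−d₁)
c = ln(0.334/0.139) / (4.9 − 1.1) = ln(2.403) / 3.8 = 0.8767 / 3.8 = 0.2307 km⁻¹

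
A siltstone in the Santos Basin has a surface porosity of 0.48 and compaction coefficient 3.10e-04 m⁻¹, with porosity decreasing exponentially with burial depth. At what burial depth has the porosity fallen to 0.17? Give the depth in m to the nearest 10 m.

3350 m

Working in km (1 km = 1000 m; β in km⁻¹ = β in m⁻¹ × 1000):
Invert Athy's law: d = ln(φ₀/φ) / β
d = ln(0.48/0.17) / 0.31 = ln(2.824) / 0.31 = 1.0380 / 0.31 = 3.348 km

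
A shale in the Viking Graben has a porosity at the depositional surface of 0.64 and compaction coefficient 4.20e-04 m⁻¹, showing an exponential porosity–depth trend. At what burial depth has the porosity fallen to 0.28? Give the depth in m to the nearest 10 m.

Working in km (1 km = 1000 m; β in km⁻¹ = β in m⁻¹ × 1000):
Invert Athy's law: Z = ln(phi₀/phi) / β
Z = ln(0.64/0.28) / 0.42 = ln(2.286) / 0.42 = 0.8267 / 0.42 = 1.968 km

1970 m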